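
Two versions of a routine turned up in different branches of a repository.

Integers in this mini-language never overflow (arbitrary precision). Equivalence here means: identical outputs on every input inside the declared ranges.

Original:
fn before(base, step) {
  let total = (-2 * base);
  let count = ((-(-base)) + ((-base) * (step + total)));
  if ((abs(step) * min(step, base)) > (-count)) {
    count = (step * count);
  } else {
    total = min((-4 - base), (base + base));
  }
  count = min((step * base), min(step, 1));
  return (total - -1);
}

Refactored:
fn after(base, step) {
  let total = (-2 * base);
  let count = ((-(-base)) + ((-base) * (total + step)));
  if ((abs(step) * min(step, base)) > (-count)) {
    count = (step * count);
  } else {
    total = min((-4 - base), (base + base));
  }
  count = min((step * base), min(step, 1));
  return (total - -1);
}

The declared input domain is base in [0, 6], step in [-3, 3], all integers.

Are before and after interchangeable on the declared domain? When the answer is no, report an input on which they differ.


Differences: same computation, different form — yet all 49 inputs agree.
verdict: equivalent


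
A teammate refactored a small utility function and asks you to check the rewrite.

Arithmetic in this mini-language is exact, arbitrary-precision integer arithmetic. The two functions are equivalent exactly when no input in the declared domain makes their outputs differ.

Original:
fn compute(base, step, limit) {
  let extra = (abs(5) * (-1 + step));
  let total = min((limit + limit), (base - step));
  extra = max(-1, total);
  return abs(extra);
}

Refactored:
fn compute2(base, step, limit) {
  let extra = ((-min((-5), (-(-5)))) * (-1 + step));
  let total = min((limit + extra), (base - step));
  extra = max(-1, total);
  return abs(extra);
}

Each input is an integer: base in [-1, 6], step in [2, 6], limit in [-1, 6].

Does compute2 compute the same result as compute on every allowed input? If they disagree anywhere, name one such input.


Evaluate both at base=2, step=2, limit=-1.
compute: extra=5, then total=-2, then extra=-1, then returns 1
compute2: extra=5, then total=0, then extra=0, then returns 0
1 vs 0 — the two versions disagree here.
verdict: not equivalent; witness: base=2, step=2, limit=-1


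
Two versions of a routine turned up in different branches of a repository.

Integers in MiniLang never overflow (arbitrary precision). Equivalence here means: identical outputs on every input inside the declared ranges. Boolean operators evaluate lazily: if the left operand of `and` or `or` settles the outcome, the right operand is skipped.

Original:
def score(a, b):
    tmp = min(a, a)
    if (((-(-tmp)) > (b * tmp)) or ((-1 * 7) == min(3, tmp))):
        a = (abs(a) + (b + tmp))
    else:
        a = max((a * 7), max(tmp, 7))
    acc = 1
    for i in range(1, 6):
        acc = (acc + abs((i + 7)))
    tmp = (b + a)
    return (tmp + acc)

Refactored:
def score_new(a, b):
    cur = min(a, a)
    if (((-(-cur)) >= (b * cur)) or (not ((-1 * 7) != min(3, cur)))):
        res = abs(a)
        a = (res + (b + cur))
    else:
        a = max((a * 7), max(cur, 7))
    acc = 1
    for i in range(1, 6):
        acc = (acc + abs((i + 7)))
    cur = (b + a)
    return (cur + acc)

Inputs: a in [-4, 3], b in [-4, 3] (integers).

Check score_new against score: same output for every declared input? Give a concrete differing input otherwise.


Not equivalent: a=-4, b=1 separates them (59 vs 53).
score: tmp becomes -4; next (((-(-tmp)) > (b * tmp)) or ((-1 * 7) == min(3, tmp))) evaluates to false; next a becomes 7; next acc becomes 1; next at i=1:; next acc becomes 9; next at i=2:; next acc becomes 18; next at i=3:; next acc becomes 28; next at i=4:; next acc becomes 39; next at i=5:; next acc becomes 51; next tmp becomes 8; next final value 59
score_new: cur becomes -4; next (((-(-cur)) >= (b * cur)) or (not ((-1 * 7) != min(3, cur)))) evaluates to true; next res becomes 4; next a becomes 1; next acc becomes 1; next at i=1:; next acc becomes 9; next at i=2:; next acc becomes 18; next at i=3:; next acc becomes 28; next at i=4:; next acc becomes 39; next at i=5:; next acc becomes 51; next cur becomes 2; next final value 53
verdict: not equivalent; witness: a=-4, b=1


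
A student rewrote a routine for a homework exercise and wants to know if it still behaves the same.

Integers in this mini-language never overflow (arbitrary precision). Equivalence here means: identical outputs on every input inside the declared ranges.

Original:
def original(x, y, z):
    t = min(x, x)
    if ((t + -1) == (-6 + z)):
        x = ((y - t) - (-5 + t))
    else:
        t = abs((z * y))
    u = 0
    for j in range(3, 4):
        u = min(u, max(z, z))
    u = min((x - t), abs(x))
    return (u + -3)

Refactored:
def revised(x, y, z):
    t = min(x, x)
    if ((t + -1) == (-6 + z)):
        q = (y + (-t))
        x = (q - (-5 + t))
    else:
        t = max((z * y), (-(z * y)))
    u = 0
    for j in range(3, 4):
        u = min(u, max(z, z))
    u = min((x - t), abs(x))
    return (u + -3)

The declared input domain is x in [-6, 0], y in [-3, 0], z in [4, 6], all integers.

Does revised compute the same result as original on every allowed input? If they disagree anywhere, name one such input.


Equivalent — the differences include statement counts differ; min/max/abs usage differs; local variable names differ; arithmetic usage differs, yet no declared input distinguishes the two.
Tracing x=-6, y=-1, z=5: original: t = -6; ((t + -1) == (-6 + z)) -> false; t = 5; u = 0; [j=3]; u = 0; u = -11; return -14 | revised: t = -6; ((t + -1) == (-6 + z)) -> false; t = 5; u = 0; [j=3]; u = 0; u = -11; return -14 — matching result -14.
An exhaustive pass over the 84 declared inputs shows identical outputs.
verdict: equivalent


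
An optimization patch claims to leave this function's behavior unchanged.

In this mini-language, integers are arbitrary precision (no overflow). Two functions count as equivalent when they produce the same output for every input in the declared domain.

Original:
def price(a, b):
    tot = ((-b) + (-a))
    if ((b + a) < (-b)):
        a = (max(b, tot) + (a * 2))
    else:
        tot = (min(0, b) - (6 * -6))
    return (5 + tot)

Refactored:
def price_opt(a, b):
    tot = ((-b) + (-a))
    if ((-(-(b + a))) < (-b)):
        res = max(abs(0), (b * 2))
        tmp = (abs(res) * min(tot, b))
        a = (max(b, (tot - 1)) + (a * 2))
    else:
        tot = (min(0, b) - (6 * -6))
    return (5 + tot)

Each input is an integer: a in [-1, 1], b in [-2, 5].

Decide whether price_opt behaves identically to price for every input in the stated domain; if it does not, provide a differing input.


Equivalent. Although `0` became `1`, no input in the stated domain can expose it.
Checked all 24 inputs in the declared domain: the outputs agree on every one.
Spot check at a=1, b=4 — price: tot becomes -5; next ((b + a) < (-b)) evaluates to false; next tot becomes 36; next final value 41. price_opt: tot becomes -5; next ((-(-(b + a))) < (-b)) evaluates to false; next tot becomes 36; next final value 41. Both give 41.
verdict: equivalent


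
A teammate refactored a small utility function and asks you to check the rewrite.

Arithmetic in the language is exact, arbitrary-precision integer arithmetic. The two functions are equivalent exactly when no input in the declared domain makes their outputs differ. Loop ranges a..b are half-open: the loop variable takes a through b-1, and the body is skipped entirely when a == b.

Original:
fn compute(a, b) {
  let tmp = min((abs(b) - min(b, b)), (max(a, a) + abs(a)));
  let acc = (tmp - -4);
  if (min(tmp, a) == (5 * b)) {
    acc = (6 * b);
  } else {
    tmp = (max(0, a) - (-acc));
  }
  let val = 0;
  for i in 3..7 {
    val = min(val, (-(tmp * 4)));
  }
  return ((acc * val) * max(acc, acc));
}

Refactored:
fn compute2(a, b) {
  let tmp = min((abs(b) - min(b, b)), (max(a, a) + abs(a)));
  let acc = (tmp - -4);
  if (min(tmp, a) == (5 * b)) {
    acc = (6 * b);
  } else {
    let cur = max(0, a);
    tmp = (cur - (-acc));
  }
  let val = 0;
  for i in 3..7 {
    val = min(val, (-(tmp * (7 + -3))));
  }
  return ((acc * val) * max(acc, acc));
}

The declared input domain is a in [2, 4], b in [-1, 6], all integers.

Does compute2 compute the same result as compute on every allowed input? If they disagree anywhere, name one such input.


The two are interchangeable: arithmetic usage differs; and local variable names differ; and statement counts differ; and constant usage differs, and every declared input agrees.
Tracing a=3, b=0: compute: tmp = 0; acc = 4; (min(tmp, a) == (5 * b)) -> true; acc = 0; val = 0; [i=3]; val = 0; [i=4]; val = 0; [i=5]; val = 0; [i=6]; val = 0; return 0 | compute2: tmp = 0; acc = 4; (min(tmp, a) == (5 * b)) -> true; acc = 0; val = 0; [i=3]; val = 0; [i=4]; val = 0; [i=5]; val = 0; [i=6]; val = 0; return 0 — matching result 0.
Across all 24 domain points the two functions coincide.
verdict: equivalent


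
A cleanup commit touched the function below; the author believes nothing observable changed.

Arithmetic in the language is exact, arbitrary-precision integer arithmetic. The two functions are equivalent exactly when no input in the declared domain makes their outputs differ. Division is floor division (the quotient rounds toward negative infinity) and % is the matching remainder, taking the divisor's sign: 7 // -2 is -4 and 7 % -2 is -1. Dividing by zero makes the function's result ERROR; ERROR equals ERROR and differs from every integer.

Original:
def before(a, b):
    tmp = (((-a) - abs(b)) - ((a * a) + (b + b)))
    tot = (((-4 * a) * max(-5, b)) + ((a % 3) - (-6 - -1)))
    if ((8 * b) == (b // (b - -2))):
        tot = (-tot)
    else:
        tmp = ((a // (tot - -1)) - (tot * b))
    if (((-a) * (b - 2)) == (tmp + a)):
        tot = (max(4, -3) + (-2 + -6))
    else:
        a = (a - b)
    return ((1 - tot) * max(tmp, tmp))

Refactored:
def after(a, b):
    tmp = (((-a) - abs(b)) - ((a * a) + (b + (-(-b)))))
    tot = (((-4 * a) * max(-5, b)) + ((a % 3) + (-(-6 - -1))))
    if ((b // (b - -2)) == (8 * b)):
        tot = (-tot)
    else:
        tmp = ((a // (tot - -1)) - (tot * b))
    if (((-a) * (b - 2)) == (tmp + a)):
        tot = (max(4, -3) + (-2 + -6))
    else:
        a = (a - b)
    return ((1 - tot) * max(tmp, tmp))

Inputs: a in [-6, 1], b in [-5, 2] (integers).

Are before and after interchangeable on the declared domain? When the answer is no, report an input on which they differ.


Side by side, the visible changes include: arithmetic usage differs.
Spot check at a=0, b=-3 — before: tmp=3, then tot=5, then ((8 * b) == (b // (b - -2))) is false, then tmp=15, then (((-a) * (b - 2)) == (tmp + a)) is false, then a=3, then returns -60. after: tmp=3, then tot=5, then ((b // (b - -2)) == (8 * b)) is false, then tmp=15, then (((-a) * (b - 2)) == (tmp + a)) is false, then a=3, then returns -60. Both give -60.
Across all 64 domain points the two functions coincide.
verdict: equivalent


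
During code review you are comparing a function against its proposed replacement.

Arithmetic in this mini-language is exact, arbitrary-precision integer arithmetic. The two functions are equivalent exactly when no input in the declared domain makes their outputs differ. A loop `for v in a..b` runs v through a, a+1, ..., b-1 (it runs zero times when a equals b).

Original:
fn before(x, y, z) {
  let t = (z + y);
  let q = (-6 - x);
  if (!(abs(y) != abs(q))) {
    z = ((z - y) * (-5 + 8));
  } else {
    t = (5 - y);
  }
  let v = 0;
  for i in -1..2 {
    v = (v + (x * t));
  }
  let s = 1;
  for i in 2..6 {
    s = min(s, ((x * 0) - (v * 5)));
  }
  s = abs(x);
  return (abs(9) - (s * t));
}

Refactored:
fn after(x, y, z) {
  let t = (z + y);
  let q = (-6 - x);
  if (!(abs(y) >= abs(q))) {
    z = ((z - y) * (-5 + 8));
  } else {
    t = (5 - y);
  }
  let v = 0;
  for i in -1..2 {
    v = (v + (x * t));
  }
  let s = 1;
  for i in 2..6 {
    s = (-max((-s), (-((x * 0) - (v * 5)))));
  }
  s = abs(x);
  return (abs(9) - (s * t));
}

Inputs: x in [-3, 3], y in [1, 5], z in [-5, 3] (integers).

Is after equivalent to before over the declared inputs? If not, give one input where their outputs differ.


The rewrite breaks on x=-3, y=1, z=-5, where the results are -3 and 21.
before: t := -4 | q := -3 | (!(abs(y) != abs(q))): false | t := 4 | v := 0 | iter i=-1: | v := -12 | iter i=0: | v := -24 | iter i=1: | v := -36 | s := 1 | iter i=2: | s := 1 | iter i=3: | s := 1 | iter i=4: | s := 1 | iter i=5: | s := 1 | s := 3 | result -3
after: t := -4 | q := -3 | (!(abs(y) >= abs(q))): true | z := -18 | v := 0 | iter i=-1: | v := 12 | iter i=0: | v := 24 | iter i=1: | v := 36 | s := 1 | iter i=2: | s := -180 | iter i=3: | s := -180 | iter i=4: | s := -180 | iter i=5: | s := -180 | s := 3 | result 21
verdict: not equivalent; witness: x=-3, y=1, z=-5


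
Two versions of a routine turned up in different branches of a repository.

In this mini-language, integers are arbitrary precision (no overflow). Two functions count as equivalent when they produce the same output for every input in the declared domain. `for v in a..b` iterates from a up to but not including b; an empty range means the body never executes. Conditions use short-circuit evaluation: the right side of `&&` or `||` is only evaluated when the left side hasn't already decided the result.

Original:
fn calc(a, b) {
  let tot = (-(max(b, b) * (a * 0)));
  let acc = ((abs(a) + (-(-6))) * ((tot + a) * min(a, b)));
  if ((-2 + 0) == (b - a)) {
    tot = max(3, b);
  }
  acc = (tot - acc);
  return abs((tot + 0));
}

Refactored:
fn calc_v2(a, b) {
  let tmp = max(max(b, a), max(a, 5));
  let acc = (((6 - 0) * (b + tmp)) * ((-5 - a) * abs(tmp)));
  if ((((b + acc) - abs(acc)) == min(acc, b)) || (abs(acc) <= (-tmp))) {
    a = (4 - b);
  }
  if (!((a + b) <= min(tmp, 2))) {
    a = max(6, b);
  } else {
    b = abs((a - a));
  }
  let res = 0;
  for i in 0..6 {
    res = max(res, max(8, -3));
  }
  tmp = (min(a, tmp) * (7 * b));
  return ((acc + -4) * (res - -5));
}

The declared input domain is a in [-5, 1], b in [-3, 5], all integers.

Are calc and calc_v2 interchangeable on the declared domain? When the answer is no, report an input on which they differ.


These are not equivalent — on a=-5, b=-3 the outputs split (0 vs -52).
calc: tot := 0 | acc := 275 | ((-2 + 0) == (b - a)): false | acc := -275 | result 0
calc_v2: tmp := 5 | acc := 0 | ((((b + acc) - abs(acc)) == min(acc, b)) || (abs(acc) <= (-tmp))): true | a := 7 | (!((a + b) <= min(tmp, 2))): true | a := 6 | res := 0 | iter i=0: | res := 8 | iter i=1: | res := 8 | iter i=2: | res := 8 | iter i=3: | res := 8 | iter i=4: | res := 8 | iter i=5: | res := 8 | tmp := -105 | result -52
verdict: not equivalent; witness: a=-5, b=-3


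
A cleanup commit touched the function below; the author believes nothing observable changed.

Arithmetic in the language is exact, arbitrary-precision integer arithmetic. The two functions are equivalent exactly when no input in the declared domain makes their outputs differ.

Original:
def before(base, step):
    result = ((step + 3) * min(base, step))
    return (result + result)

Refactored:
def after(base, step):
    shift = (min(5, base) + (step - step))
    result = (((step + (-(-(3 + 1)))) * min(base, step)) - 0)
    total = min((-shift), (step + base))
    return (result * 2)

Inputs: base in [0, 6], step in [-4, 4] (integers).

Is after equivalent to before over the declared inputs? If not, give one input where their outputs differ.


Take base=0, step=-4.
before: result=4, then returns 8
after: shift=0, then result=0, then total=-4, then returns 0
8 vs 0 — the two versions disagree here.
verdict: not equivalent; witness: base=0, step=-4


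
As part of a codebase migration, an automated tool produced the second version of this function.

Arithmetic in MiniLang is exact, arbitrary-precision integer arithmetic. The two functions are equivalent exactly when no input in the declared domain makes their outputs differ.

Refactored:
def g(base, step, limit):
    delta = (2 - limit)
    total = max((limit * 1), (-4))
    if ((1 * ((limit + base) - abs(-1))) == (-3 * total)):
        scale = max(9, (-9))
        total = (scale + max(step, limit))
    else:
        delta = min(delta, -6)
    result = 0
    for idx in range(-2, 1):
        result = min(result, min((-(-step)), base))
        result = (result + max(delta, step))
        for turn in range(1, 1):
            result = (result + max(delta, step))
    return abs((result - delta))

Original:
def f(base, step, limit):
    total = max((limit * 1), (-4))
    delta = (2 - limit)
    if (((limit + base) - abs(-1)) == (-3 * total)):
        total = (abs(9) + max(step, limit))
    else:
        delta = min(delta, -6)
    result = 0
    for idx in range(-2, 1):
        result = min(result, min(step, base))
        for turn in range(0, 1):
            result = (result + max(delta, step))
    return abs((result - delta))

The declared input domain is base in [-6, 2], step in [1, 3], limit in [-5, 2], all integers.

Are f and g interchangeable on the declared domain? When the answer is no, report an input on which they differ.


Equivalent — the differences include min/max/abs usage differs; and statement counts differ; and constant usage differs; and arithmetic usage differs; and loop structure differs; and local variable names differ, yet no declared input distinguishes the two.
One worked example (base=-1, step=2, limit=-4) — f: total=-4, then delta=6, then (((limit + base) - abs(-1)) == (-3 * total)) is false, then delta=-6, then result=0, then (idx=-2), then result=-1, then (turn=0), then result=1, then (idx=-1), then result=-1, then (turn=0), then result=1, then (idx=0), then result=-1, then (turn=0), then result=1, then returns 7; g: delta=6, then total=-4, then ((1 * ((limit + base) - abs(-1))) == (-3 * total)) is false, then delta=-6, then result=0, then (idx=-2), then result=-1, then result=1, then the loop over turn runs zero times, then (idx=-1), then result=-1, then result=1, then the loop over turn runs zero times, then (idx=0), then result=-1, then result=1, then the loop over turn runs zero times, then returns 7; agreement on 7.
Checked all 216 inputs in the declared domain: the outputs agree on every one.
verdict: equivalent


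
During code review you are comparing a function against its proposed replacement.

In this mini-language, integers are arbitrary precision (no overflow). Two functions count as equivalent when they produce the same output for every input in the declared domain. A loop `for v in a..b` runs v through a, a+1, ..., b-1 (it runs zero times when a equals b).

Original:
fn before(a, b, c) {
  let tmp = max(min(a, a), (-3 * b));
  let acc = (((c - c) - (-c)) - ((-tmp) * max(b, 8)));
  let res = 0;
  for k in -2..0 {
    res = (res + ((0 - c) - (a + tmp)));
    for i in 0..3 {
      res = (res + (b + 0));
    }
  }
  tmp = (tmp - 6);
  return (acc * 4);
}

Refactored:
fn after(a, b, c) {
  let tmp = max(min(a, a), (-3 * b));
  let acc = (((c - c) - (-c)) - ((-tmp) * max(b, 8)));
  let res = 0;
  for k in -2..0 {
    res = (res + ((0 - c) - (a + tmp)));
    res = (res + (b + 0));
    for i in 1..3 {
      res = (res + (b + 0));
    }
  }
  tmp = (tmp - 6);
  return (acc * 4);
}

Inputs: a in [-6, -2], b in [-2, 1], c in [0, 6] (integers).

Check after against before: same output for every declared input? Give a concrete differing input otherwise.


Equivalent — the differences include arithmetic usage differs; statement counts differ; constant usage differs; loop structure differs, yet no declared input distinguishes the two.
As a probe, take a=-4, b=0, c=4: before runs tmp := 0 | acc := 4 | res := 0 | iter k=-2: | res := 0 | iter i=0: | res := 0 | iter i=1: | res := 0 | iter i=2: | res := 0 | iter k=-1: | res := 0 | iter i=0: | res := 0 | iter i=1: | res := 0 | iter i=2: | res := 0 | tmp := -6 | result 16; after runs tmp := 0 | acc := 4 | res := 0 | iter k=-2: | res := 0 | res := 0 | iter i=1: | res := 0 | iter i=2: | res := 0 | iter k=-1: | res := 0 | res := 0 | iter i=1: | res := 0 | iter i=2: | res := 0 | tmp := -6 | result 16; both end at 16.
Every one of the 140 inputs gives matching results.
verdict: equivalent


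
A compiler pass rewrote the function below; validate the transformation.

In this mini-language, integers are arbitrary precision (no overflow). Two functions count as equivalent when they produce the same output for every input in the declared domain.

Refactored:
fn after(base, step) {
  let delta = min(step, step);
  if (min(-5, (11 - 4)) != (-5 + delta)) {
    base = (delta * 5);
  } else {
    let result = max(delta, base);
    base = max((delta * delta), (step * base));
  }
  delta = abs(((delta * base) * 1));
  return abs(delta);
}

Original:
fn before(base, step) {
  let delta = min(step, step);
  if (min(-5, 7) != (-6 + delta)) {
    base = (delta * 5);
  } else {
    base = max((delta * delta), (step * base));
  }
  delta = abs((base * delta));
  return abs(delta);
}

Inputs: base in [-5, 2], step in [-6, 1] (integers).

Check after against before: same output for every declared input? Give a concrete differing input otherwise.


Evaluate both at base=-5, step=1.
before: delta becomes 1; next (min(-5, 7) != (-6 + delta)) evaluates to false; next base becomes 1; next delta becomes 1; next final value 1
after: delta becomes 1; next (min(-5, (11 - 4)) != (-5 + delta)) evaluates to true; next base becomes 5; next delta becomes 5; next final value 5
1 and 5 differ, so these are not the same function on this domain.
verdict: not equivalent; witness: base=-5, step=1


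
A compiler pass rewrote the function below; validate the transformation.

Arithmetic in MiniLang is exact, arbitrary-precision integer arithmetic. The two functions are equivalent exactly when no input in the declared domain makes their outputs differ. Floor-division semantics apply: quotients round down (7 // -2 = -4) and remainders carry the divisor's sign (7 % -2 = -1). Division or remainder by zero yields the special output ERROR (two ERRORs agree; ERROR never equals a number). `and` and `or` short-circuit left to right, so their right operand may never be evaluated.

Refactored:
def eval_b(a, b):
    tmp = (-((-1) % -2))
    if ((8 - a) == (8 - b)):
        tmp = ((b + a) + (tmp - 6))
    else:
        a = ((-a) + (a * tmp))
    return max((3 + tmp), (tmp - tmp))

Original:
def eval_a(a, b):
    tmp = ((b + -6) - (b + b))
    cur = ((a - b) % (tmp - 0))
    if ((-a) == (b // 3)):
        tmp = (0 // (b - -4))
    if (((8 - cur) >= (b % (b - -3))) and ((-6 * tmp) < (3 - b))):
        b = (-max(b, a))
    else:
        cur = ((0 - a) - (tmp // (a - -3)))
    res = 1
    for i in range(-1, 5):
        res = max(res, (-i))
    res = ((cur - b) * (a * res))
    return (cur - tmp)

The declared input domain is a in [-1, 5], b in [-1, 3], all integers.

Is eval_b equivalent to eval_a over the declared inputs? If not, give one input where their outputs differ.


Not equivalent: a=-1, b=-1 separates them (9 vs 0).
eval_a: tmp becomes -5; next cur becomes 0; next ((-a) == (b // 3)) evaluates to false; next (((8 - cur) >= (b % (b - -3))) and ((-6 * tmp) < (3 - b))) evaluates to false; next cur becomes 4; next res becomes 1; next at i=-1:; next res becomes 1; next at i=0:; next res becomes 1; next at i=1:; next res becomes 1; next at i=2:; next res becomes 1; next at i=3:; next res becomes 1; next at i=4:; next res becomes 1; next res becomes -5; next final value 9
eval_b: tmp becomes 1; next ((8 - a) == (8 - b)) evaluates to true; next tmp becomes -7; next final value 0
verdict: not equivalent; witness: a=-1, b=-1


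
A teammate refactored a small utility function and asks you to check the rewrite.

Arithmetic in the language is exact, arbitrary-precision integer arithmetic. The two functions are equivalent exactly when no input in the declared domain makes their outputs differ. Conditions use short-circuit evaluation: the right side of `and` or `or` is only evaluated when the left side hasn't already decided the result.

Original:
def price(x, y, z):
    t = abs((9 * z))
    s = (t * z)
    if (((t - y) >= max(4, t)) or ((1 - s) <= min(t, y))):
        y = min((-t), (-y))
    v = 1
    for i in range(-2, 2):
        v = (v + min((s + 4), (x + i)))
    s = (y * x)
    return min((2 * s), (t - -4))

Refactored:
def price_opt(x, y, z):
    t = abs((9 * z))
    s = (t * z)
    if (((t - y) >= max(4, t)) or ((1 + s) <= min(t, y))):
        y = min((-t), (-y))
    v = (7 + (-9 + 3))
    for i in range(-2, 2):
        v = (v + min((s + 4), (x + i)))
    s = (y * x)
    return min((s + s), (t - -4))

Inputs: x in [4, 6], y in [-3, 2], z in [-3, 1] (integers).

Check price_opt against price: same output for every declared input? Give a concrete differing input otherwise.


Run the pair on x=4, y=1, z=-3.
price: t=27, then s=-81, then (((t - y) >= max(4, t)) or ((1 - s) <= min(t, y))) is false, then v=1, then (i=-2), then v=-76, then (i=-1), then v=-153, then (i=0), then v=-230, then (i=1), then v=-307, then s=4, then returns 8
price_opt: t=27, then s=-81, then (((t - y) >= max(4, t)) or ((1 + s) <= min(t, y))) is true, then y=-27, then v=1, then (i=-2), then v=-76, then (i=-1), then v=-153, then (i=0), then v=-230, then (i=1), then v=-307, then s=-108, then returns -216
8 and -216 differ, so these are not the same function on this domain.
verdict: not equivalent; witness: x=4, y=1, z=-3


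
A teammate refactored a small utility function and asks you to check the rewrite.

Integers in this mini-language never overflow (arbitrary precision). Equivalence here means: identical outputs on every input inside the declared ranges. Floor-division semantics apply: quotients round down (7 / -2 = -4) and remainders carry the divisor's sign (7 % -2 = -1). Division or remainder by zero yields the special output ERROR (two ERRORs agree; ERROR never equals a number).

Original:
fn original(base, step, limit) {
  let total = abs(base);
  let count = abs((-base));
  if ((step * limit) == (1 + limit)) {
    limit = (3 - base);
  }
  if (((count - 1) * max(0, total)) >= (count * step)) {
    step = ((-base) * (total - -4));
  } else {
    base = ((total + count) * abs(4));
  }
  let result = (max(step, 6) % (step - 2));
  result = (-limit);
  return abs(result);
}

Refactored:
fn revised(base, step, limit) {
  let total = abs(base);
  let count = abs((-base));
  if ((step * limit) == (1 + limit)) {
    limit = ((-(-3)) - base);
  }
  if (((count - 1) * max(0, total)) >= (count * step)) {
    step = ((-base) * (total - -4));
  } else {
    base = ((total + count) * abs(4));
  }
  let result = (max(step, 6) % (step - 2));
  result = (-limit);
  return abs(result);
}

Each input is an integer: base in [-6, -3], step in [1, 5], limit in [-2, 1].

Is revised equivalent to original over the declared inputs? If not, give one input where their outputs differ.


This is a faithful refactor — same computation, different form, but the computed results match everywhere.
Tracing base=-6, step=3, limit=0: original: total := 6 | count := 6 | ((step * limit) == (1 + limit)): false | (((count - 1) * max(0, total)) >= (count * step)): true | step := 60 | result := 2 | result := 0 | result 0 | revised: total := 6 | count := 6 | ((step * limit) == (1 + limit)): false | (((count - 1) * max(0, total)) >= (count * step)): true | step := 60 | result := 2 | result := 0 | result 0 — matching result 0.
Checked all 80 inputs in the declared domain: the outputs agree on every one.
verdict: equivalent


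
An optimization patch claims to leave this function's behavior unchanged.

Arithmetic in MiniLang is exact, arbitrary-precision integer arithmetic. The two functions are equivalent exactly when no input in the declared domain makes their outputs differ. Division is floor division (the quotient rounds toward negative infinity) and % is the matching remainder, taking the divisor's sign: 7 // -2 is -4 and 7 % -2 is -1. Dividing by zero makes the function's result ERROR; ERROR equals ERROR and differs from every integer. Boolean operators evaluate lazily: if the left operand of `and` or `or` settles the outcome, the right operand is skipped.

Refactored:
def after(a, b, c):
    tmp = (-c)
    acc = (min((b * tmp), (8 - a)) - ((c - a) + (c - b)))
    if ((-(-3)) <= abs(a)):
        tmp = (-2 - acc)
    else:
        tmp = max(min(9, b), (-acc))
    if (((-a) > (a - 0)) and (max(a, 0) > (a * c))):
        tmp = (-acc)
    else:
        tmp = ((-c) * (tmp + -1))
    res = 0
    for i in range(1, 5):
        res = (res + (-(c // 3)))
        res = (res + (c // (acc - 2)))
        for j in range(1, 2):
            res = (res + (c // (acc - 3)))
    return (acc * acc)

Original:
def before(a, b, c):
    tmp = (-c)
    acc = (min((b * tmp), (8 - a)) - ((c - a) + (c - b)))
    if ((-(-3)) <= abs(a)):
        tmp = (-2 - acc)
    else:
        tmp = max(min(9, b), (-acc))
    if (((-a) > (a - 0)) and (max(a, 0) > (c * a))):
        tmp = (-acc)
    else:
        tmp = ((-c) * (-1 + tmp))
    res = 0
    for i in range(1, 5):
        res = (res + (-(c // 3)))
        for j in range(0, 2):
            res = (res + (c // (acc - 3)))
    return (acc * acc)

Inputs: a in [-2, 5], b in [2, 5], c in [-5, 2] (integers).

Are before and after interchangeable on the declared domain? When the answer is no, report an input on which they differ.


Try a=-2, b=4, c=0.
before: tmp=0, then acc=2, then ((-(-3)) <= abs(a)) is false, then tmp=4, then (((-a) > (a - 0)) and (max(a, 0) > (c * a))) is false, then tmp=0, then res=0, then (i=1), then res=0, then (j=0), then res=0, then (j=1), then res=0, then (i=2), then res=0, then (j=0), then res=0, then (j=1), then res=0, then (i=3), then res=0, then (j=0), then res=0, then (j=1), then res=0, then (i=4), then res=0, then (j=0), then res=0, then (j=1), then res=0, then returns 4
after: tmp=0, then acc=2, then ((-(-3)) <= abs(a)) is false, then tmp=4, then (((-a) > (a - 0)) and (max(a, 0) > (a * c))) is false, then tmp=0, then res=0, then (i=1), then res=0, then a zero divisor aborts: ERROR
4 != ERROR, so the rewrite changes behavior.
verdict: not equivalent; witness: a=-2, b=4, c=0


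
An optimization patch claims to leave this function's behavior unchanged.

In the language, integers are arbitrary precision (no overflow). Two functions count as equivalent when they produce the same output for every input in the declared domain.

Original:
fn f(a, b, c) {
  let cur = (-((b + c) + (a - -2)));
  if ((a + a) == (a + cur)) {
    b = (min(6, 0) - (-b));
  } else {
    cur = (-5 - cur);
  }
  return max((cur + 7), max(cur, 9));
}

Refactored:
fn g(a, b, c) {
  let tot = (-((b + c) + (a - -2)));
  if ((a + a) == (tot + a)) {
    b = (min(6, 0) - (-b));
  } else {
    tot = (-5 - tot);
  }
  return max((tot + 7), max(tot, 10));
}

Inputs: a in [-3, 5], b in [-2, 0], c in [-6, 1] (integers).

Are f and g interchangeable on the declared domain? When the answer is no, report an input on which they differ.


Take a=-3, b=-2, c=-6.
f: cur = 9; ((a + a) == (a + cur)) -> false; cur = -14; return 9
g: tot = 9; ((a + a) == (tot + a)) -> false; tot = -14; return 10
9 and 10 differ, so these are not the same function on this domain.
verdict: not equivalent; witness: a=-3, b=-2, c=-6


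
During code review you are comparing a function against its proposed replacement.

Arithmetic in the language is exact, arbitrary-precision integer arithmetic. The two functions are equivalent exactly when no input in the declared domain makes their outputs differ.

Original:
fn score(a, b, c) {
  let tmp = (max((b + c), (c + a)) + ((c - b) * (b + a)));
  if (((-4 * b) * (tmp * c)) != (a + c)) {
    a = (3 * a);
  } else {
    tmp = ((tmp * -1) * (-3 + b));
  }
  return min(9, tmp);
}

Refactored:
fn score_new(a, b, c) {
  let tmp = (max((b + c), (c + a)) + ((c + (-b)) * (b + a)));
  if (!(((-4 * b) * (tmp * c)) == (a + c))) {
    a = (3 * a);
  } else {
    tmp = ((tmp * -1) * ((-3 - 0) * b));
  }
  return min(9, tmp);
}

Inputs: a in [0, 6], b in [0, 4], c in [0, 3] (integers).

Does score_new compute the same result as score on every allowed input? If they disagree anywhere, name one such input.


At a=0, b=2, c=0: score gives -2, score_new gives -12.
verdict: not equivalent; witness: a=0, b=2, c=0


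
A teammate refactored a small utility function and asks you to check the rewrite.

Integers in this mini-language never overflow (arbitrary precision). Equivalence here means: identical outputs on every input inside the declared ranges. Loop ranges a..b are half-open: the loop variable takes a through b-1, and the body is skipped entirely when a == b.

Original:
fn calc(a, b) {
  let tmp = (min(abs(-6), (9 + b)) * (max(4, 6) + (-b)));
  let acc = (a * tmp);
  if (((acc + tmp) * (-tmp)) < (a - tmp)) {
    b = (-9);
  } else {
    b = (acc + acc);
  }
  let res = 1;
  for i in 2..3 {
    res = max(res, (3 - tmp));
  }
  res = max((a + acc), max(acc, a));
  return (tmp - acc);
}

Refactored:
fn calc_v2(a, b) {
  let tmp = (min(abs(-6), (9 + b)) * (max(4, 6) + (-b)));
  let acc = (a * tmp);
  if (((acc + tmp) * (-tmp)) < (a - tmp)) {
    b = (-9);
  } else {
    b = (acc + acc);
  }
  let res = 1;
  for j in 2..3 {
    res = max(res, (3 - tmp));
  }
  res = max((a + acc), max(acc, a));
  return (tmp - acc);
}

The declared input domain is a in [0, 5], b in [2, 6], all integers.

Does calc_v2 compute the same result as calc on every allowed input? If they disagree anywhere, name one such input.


Equivalent — the differences include local variable names differ, yet no declared input distinguishes the two.
Tracing a=2, b=6: calc: tmp becomes 0; next acc becomes 0; next (((acc + tmp) * (-tmp)) < (a - tmp)) evaluates to true; next b becomes -9; next res becomes 1; next at i=2:; next res becomes 3; next res becomes 2; next final value 0 | calc_v2: tmp becomes 0; next acc becomes 0; next (((acc + tmp) * (-tmp)) < (a - tmp)) evaluates to true; next b becomes -9; next res becomes 1; next at j=2:; next res becomes 3; next res becomes 2; next final value 0 — matching result 0.
Every one of the 30 inputs gives matching results.
verdict: equivalent


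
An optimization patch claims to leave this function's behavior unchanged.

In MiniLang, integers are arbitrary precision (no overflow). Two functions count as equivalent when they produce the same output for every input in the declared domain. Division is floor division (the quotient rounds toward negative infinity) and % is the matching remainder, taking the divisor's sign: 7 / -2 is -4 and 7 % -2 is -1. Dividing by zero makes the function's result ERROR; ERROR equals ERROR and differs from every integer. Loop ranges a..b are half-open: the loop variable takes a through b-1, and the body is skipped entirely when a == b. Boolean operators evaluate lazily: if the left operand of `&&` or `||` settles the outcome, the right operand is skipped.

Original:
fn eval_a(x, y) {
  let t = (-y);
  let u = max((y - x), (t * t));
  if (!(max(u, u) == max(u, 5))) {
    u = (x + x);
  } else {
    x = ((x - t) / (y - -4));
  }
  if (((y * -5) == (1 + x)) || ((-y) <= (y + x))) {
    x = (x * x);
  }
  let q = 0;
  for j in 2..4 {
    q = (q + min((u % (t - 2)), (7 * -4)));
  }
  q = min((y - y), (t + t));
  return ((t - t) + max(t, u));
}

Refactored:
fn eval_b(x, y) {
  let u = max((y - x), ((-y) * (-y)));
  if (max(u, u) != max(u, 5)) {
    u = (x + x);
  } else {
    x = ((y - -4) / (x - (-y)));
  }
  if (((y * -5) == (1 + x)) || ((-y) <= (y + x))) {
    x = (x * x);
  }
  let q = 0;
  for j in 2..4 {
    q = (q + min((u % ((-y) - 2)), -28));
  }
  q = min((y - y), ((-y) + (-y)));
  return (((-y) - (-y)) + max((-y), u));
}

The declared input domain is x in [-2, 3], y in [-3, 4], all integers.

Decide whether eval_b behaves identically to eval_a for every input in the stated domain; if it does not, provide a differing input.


Run the pair on x=3, y=-3.
eval_a: t = 3; u = 9; (!(max(u, u) == max(u, 5))) -> false; x = 0; (((y * -5) == (1 + x)) || ((-y) <= (y + x))) -> false; q = 0; [j=2]; q = -28; [j=3]; q = -56; q = 0; return 9
eval_b: u = 9; (max(u, u) != max(u, 5)) -> false; division by zero -> ERROR
9 against ERROR: the behavior changed.
verdict: not equivalent; witness: x=3, y=-3


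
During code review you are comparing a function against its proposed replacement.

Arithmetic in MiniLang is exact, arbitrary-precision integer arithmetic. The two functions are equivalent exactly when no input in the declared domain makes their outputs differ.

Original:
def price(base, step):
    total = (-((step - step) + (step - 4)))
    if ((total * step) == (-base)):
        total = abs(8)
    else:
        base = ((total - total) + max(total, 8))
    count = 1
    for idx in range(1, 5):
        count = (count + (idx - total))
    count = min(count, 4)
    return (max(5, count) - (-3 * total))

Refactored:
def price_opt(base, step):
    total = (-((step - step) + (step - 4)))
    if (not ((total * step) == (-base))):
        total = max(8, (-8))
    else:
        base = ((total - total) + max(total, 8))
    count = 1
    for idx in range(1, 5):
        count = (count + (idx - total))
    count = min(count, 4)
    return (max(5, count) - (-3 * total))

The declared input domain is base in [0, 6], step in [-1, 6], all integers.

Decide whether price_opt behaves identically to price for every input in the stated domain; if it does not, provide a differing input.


There is a counterexample at base=0, step=-1: 20 on one side, 29 on the other.
price: total := 5 | ((total * step) == (-base)): false | base := 8 | count := 1 | iter idx=1: | count := -3 | iter idx=2: | count := -6 | iter idx=3: | count := -8 | iter idx=4: | count := -9 | count := -9 | result 20
price_opt: total := 5 | (not ((total * step) == (-base))): true | total := 8 | count := 1 | iter idx=1: | count := -6 | iter idx=2: | count := -12 | iter idx=3: | count := -17 | iter idx=4: | count := -21 | count := -21 | result 29
verdict: not equivalent; witness: base=0, step=-1


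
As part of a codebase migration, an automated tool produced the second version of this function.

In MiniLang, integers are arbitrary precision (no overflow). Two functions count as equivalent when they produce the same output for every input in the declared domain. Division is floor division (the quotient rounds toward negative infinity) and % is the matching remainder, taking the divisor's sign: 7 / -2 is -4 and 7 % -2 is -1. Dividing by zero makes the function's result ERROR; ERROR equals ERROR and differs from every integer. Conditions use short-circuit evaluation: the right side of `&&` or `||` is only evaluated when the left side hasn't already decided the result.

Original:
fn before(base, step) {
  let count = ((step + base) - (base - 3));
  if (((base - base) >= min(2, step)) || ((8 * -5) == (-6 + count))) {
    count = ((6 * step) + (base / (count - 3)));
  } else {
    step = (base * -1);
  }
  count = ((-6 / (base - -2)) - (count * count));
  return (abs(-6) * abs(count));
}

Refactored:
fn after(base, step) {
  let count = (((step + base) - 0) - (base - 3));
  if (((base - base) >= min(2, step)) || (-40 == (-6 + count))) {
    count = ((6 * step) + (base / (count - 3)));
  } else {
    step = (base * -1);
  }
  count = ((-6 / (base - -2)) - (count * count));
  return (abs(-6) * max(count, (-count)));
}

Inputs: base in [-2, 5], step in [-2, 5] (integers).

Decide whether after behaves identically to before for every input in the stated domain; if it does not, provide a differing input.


Side by side, the visible changes include: arithmetic usage differs, and min/max/abs usage differs, and constant usage differs.
Tracing base=1, step=-2: before: count becomes 1; next (((base - base) >= min(2, step)) || ((8 * -5) == (-6 + count))) evaluates to true; next count becomes -13; next count becomes -171; next final value 1026 | after: count becomes 1; next (((base - base) >= min(2, step)) || (-40 == (-6 + count))) evaluates to true; next count becomes -13; next count becomes -171; next final value 1026 — matching result 1026.
Sweeping the whole domain (64 inputs) finds no disagreement.
verdict: equivalent


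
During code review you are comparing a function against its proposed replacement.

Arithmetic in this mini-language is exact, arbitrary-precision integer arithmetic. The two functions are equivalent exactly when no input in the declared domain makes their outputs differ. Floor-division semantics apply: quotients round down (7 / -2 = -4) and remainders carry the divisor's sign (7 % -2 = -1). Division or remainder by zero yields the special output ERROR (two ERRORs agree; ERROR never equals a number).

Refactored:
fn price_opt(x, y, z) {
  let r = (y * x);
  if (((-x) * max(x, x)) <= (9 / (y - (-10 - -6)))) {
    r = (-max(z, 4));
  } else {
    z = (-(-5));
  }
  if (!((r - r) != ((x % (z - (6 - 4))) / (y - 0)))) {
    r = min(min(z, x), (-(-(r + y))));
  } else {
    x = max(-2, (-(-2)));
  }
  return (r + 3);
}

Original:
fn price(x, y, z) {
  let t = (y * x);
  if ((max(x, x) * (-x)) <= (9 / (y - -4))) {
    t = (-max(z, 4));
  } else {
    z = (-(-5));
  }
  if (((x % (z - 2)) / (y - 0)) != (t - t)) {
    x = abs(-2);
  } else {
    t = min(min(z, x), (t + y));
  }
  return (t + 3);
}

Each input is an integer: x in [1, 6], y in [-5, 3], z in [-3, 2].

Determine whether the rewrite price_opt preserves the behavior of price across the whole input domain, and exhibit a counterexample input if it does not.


Reading the diff, among the changes: constant usage differs, plus min/max/abs usage differs, plus arithmetic usage differs, plus local variable names differ, plus boolean connective usage differs.
As a probe, take x=3, y=-2, z=-2: price runs t=-6, then ((max(x, x) * (-x)) <= (9 / (y - -4))) is true, then t=-4, then (((x % (z - 2)) / (y - 0)) != (t - t)) is false, then t=-6, then returns -3; price_opt runs r=-6, then (((-x) * max(x, x)) <= (9 / (y - (-10 - -6)))) is true, then r=-4, then (!((r - r) != ((x % (z - (6 - 4))) / (y - 0)))) is true, then r=-6, then returns -3; both end at -3.
Sweeping the whole domain (324 inputs) finds no disagreement.
verdict: equivalent
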